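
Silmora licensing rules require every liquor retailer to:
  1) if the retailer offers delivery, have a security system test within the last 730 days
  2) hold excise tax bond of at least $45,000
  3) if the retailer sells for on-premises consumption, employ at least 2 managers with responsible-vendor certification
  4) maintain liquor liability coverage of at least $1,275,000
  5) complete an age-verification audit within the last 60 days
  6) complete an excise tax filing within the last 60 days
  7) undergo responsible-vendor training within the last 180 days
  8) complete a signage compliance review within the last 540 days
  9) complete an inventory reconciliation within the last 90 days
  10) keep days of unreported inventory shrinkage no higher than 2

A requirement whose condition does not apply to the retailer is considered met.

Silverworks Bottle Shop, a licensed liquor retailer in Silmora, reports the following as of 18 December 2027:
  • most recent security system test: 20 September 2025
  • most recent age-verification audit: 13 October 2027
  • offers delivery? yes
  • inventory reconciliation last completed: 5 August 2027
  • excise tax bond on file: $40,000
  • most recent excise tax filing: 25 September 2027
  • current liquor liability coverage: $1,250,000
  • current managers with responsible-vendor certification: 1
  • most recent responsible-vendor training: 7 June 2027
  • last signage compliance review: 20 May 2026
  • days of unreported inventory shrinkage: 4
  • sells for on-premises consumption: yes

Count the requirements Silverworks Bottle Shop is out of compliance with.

1. condition 'offers delivery' holds; security system test 819 days ago vs limit 730 → not met
2. excise tax bond $40,000 < $45,000 → not met
3. condition 'sells for on-premises consumption' holds; managers with responsible-vendor certification 1 < 2 → not met
4. liquor liability coverage $1,250,000 < $1,275,000 → not met
5. age-verification audit 66 days ago vs limit 60 → not met
6. excise tax filing 84 days ago vs limit 60 → not met
7. responsible-vendor training 194 days ago vs limit 180 → not met
8. signage compliance review 577 days ago vs limit 540 → not met
9. inventory reconciliation 135 days ago vs limit 90 → not met
10. days of unreported inventory shrinkage 4 > 2 → not met
Not met: 10 of 10

10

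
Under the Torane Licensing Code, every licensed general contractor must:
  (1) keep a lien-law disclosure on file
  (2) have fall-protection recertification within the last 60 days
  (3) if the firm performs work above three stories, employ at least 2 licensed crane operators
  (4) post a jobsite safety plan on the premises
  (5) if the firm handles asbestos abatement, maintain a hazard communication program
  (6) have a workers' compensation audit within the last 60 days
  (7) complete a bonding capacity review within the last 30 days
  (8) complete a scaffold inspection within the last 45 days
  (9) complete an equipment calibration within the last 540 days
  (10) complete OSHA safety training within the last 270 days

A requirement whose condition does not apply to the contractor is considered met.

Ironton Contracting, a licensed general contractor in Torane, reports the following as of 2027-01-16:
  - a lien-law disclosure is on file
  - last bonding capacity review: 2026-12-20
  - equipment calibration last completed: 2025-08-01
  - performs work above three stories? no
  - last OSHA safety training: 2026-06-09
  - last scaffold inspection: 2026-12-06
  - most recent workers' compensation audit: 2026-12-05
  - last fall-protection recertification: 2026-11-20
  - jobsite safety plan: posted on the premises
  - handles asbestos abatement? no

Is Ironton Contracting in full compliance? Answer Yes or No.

1. lien-law disclosure present → met
2. fall-protection recertification 57 days ago vs limit 60 → met
3. condition 'performs work above three stories' does not hold → requirement n/a → met
4. jobsite safety plan present → met
5. condition 'handles asbestos abatement' does not hold → requirement n/a → met
6. workers' compensation audit 42 days ago vs limit 60 → met
7. bonding capacity review 27 days ago vs limit 30 → met
8. scaffold inspection 41 days ago vs limit 45 → met
9. equipment calibration 533 days ago vs limit 540 → met
10. OSHA safety training 221 days ago vs limit 270 → met
All met.

Yes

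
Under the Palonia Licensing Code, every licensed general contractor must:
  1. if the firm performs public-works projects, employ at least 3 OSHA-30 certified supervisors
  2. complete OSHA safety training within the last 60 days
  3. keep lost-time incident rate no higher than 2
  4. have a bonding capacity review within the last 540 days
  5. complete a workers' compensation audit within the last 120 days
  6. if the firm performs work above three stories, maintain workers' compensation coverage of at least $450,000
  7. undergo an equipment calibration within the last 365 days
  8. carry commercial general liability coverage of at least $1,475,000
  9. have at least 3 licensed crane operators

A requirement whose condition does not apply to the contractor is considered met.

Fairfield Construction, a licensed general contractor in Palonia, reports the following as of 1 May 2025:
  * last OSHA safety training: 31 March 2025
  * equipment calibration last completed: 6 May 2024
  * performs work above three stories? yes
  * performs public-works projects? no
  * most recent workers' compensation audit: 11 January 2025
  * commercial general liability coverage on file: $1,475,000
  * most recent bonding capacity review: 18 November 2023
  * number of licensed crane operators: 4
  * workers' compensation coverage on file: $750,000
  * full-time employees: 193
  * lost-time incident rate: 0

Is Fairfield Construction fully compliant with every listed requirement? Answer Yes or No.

Yes

1. condition 'performs public-works projects' does not hold → requirement n/a → met
2. OSHA safety training 31 days ago vs limit 60 → met
3. lost-time incident rate 0 ≤ 2 → met
4. bonding capacity review 530 days ago vs limit 540 → met
5. workers' compensation audit 110 days ago vs limit 120 → met
6. condition 'performs work above three stories' holds; workers' compensation coverage $750,000 ≥ $450,000 → met
7. equipment calibration 360 days ago vs limit 365 → met
8. commercial general liability coverage $1,475,000 ≥ $1,475,000 → met
9. licensed crane operators 4 ≥ 3 → met
All met.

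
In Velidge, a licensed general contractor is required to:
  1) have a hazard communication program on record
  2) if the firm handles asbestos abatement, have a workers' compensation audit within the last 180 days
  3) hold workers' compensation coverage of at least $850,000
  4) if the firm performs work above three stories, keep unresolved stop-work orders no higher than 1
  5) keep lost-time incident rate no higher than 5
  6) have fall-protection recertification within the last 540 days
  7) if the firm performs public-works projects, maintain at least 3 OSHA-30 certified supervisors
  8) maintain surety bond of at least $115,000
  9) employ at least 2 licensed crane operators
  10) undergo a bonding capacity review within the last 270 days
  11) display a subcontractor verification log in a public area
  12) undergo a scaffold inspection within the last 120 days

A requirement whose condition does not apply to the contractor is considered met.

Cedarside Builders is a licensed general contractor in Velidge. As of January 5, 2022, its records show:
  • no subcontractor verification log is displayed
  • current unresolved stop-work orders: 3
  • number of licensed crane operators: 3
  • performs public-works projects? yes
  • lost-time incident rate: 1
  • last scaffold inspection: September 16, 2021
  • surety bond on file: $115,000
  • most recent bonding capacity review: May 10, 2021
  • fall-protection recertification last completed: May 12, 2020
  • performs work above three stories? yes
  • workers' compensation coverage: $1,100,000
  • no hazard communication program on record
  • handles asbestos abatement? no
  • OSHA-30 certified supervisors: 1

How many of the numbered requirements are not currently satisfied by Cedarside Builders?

5

1. hazard communication program absent → not met
2. condition 'handles asbestos abatement' does not hold → requirement n/a → met
3. workers' compensation coverage $1,100,000 ≥ $850,000 → met
4. condition 'performs work above three stories' holds; unresolved stop-work orders 3 > 1 → not met
5. lost-time incident rate 1 ≤ 5 → met
6. fall-protection recertification 603 days ago vs limit 540 → not met
7. condition 'performs public-works projects' holds; OSHA-30 certified supervisors 1 < 3 → not met
8. surety bond $115,000 ≥ $115,000 → met
9. licensed crane operators 3 ≥ 2 → met
10. bonding capacity review 240 days ago vs limit 270 → met
11. subcontractor verification log absent → not met
12. scaffold inspection 111 days ago vs limit 120 → met
Not met: 5 of 12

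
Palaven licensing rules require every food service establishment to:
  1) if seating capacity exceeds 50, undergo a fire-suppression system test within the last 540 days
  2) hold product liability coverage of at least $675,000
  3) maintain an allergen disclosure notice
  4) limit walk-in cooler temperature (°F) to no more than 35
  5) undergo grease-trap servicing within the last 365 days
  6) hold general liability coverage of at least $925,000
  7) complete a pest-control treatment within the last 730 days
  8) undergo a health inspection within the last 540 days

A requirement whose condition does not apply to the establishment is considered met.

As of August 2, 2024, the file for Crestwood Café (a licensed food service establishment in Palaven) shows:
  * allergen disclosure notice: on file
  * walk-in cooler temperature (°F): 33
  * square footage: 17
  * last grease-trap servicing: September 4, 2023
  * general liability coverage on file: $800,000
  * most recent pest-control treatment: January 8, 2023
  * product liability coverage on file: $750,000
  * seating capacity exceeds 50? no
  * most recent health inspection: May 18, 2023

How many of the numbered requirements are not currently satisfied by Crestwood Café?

1. condition 'seating capacity exceeds 50' does not hold → requirement n/a → met
2. product liability coverage $750,000 ≥ $675,000 → met
3. allergen disclosure notice present → met
4. walk-in cooler temperature (°F) 33 ≤ 35 → met
5. grease-trap servicing 333 days ago vs limit 365 → met
6. general liability coverage $800,000 < $925,000 → not met
7. pest-control treatment 572 days ago vs limit 730 → met
8. health inspection 442 days ago vs limit 540 → met
Not met: 1 of 8

1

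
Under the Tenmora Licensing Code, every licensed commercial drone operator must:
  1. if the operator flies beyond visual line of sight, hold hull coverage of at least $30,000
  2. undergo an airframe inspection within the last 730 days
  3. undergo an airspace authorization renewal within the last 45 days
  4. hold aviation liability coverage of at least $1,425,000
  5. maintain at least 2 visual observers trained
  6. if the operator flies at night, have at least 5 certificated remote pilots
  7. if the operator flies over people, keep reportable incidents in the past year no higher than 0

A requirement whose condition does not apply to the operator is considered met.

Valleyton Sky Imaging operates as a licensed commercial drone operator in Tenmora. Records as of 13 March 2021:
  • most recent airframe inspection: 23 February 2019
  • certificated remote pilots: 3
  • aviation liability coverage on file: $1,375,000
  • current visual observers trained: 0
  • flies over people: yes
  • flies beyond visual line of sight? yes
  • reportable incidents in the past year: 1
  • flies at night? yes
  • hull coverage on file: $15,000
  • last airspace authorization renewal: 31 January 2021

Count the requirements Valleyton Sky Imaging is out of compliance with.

1. condition 'flies beyond visual line of sight' holds; hull coverage $15,000 < $30,000 → not met
2. airframe inspection 749 days ago vs limit 730 → not met
3. airspace authorization renewal 41 days ago vs limit 45 → met
4. aviation liability coverage $1,375,000 < $1,425,000 → not met
5. visual observers trained 0 < 2 → not met
6. condition 'flies at night' holds; certificated remote pilots 3 < 5 → not met
7. condition 'flies over people' holds; reportable incidents in the past year 1 > 0 → not met
Not met: 6 of 7

6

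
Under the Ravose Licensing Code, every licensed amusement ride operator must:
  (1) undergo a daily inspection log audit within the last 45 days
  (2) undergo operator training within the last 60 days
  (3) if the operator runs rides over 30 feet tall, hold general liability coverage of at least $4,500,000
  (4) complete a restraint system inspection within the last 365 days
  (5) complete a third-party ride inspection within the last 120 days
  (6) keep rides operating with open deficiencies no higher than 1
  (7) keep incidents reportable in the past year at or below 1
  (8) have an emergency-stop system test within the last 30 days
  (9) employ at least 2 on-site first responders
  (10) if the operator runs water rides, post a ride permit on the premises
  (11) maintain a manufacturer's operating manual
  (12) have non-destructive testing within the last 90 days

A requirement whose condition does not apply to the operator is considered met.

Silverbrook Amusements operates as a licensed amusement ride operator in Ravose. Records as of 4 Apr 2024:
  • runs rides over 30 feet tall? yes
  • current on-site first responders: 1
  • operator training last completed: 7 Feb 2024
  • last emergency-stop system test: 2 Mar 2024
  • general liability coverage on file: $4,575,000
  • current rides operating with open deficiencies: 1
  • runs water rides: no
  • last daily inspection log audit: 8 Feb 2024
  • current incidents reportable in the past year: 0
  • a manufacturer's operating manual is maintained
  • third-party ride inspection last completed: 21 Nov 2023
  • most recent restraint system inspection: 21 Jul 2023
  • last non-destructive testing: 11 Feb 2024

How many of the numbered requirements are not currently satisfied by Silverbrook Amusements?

1. daily inspection log audit 56 days ago vs limit 45 → not met
2. operator training 57 days ago vs limit 60 → met
3. condition 'runs rides over 30 feet tall' holds; general liability coverage $4,575,000 ≥ $4,500,000 → met
4. restraint system inspection 258 days ago vs limit 365 → met
5. third-party ride inspection 135 days ago vs limit 120 → not met
6. rides operating with open deficiencies 1 ≤ 1 → met
7. incidents reportable in the past year 0 ≤ 1 → met
8. emergency-stop system test 33 days ago vs limit 30 → not met
9. on-site first responders 1 < 2 → not met
10. condition 'runs water rides' does not hold → requirement n/a → met
11. manufacturer's operating manual present → met
12. non-destructive testing 53 days ago vs limit 90 → met
Not met: 4 of 12

4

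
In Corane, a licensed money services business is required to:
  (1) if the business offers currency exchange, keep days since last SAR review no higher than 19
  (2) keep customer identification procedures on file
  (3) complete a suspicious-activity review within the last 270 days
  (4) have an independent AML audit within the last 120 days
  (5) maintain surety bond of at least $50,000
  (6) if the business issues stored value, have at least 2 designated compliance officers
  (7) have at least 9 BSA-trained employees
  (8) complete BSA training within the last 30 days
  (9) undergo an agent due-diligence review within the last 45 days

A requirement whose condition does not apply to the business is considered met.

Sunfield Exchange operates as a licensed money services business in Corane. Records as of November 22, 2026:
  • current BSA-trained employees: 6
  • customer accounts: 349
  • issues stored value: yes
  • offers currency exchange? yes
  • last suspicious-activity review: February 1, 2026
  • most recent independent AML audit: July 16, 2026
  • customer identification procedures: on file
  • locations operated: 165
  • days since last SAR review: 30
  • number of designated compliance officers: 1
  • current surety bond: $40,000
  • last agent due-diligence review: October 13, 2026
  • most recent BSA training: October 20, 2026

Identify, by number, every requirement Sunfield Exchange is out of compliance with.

1, 3, 4, 5, 6, 7, 8

1. condition 'offers currency exchange' holds; days since last SAR review 30 > 19 → not met
2. customer identification procedures present → met
3. suspicious-activity review 294 days ago vs limit 270 → not met
4. independent AML audit 129 days ago vs limit 120 → not met
5. surety bond $40,000 < $50,000 → not met
6. condition 'issues stored value' holds; designated compliance officers 1 < 2 → not met
7. BSA-trained employees 6 < 9 → not met
8. BSA training 33 days ago vs limit 30 → not met
9. agent due-diligence review 40 days ago vs limit 45 → met
Not met: 1, 3, 4, 5, 6, 7, 8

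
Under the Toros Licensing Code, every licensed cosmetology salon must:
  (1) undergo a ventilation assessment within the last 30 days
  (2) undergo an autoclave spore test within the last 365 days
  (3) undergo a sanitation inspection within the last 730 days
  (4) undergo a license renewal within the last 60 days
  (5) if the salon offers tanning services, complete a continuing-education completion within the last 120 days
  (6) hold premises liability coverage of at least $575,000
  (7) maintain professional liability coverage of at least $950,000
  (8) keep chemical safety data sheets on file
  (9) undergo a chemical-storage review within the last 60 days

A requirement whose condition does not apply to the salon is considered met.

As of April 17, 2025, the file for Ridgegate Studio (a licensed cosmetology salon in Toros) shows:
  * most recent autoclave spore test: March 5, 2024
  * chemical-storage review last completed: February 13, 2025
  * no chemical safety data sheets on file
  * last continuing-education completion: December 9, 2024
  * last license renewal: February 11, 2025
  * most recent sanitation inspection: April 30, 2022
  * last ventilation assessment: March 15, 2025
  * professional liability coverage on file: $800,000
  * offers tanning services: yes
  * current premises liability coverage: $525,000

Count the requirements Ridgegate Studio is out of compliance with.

1. ventilation assessment 33 days ago vs limit 30 → not met
2. autoclave spore test 408 days ago vs limit 365 → not met
3. sanitation inspection 1083 days ago vs limit 730 → not met
4. license renewal 65 days ago vs limit 60 → not met
5. condition 'offers tanning services' holds; continuing-education completion 129 days ago vs limit 120 → not met
6. premises liability coverage $525,000 < $575,000 → not met
7. professional liability coverage $800,000 < $950,000 → not met
8. chemical safety data sheets absent → not met
9. chemical-storage review 63 days ago vs limit 60 → not met
Not met: 9 of 9

9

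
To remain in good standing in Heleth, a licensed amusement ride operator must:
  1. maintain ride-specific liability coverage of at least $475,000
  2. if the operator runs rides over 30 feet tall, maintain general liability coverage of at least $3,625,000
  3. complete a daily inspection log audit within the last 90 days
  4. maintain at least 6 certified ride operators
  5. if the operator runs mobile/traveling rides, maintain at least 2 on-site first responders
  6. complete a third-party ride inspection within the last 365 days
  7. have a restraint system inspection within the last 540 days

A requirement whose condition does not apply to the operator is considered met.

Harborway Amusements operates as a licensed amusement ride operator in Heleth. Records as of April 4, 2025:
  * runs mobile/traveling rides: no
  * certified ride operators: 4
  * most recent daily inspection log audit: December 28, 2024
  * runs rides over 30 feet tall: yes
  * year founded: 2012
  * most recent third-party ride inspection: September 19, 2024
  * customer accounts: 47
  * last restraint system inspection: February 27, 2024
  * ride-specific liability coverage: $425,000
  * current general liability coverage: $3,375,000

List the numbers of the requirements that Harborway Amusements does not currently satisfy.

1. ride-specific liability coverage $425,000 < $475,000 → not met
2. condition 'runs rides over 30 feet tall' holds; general liability coverage $3,375,000 < $3,625,000 → not met
3. daily inspection log audit 97 days ago vs limit 90 → not met
4. certified ride operators 4 < 6 → not met
5. condition 'runs mobile/traveling rides' does not hold → requirement n/a → met
6. third-party ride inspection 197 days ago vs limit 365 → met
7. restraint system inspection 402 days ago vs limit 540 → met
Not met: 1, 2, 3, 4

1, 2, 3, 4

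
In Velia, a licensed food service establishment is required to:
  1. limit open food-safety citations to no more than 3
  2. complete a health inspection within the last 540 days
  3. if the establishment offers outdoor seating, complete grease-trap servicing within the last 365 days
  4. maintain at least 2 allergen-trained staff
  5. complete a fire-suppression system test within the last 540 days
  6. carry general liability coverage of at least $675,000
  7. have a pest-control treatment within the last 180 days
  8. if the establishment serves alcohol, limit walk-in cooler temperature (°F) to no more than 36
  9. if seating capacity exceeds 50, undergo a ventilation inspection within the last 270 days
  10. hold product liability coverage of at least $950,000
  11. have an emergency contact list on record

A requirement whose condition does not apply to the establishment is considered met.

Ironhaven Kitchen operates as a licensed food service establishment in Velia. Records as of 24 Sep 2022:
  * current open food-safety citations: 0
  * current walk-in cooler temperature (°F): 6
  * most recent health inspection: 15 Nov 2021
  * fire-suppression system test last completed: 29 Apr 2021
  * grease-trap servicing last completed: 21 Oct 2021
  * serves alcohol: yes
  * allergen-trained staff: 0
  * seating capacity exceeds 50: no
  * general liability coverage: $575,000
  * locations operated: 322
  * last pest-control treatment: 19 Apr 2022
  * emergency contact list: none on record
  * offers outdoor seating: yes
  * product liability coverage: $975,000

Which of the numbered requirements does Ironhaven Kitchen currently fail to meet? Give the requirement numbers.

4, 6, 11

1. open food-safety citations 0 ≤ 3 → met
2. health inspection 313 days ago vs limit 540 → met
3. condition 'offers outdoor seating' holds; grease-trap servicing 338 days ago vs limit 365 → met
4. allergen-trained staff 0 < 2 → not met
5. fire-suppression system test 513 days ago vs limit 540 → met
6. general liability coverage $575,000 < $675,000 → not met
7. pest-control treatment 158 days ago vs limit 180 → met
8. condition 'serves alcohol' holds; walk-in cooler temperature (°F) 6 ≤ 36 → met
9. condition 'seating capacity exceeds 50' does not hold → requirement n/a → met
10. product liability coverage $975,000 ≥ $950,000 → met
11. emergency contact list absent → not met
Not met: 4, 6, 11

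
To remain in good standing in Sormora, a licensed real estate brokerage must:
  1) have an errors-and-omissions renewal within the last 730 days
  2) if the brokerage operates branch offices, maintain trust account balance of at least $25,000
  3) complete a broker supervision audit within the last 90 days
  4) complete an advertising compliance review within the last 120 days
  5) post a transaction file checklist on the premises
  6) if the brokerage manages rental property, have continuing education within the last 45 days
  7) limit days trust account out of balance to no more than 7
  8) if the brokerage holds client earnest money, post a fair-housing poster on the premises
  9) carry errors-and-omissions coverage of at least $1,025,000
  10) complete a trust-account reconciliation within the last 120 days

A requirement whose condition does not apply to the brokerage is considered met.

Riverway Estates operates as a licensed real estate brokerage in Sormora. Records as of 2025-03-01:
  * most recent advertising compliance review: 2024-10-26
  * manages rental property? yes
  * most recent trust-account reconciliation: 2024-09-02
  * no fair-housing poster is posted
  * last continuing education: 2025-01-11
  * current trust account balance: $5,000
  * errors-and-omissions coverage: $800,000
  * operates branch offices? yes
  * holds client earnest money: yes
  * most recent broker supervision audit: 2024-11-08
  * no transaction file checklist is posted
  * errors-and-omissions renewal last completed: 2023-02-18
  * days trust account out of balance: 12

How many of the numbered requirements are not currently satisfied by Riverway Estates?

1. errors-and-omissions renewal 742 days ago vs limit 730 → not met
2. condition 'operates branch offices' holds; trust account balance $5,000 < $25,000 → not met
3. broker supervision audit 113 days ago vs limit 90 → not met
4. advertising compliance review 126 days ago vs limit 120 → not met
5. transaction file checklist absent → not met
6. condition 'manages rental property' holds; continuing education 49 days ago vs limit 45 → not met
7. days trust account out of balance 12 > 7 → not met
8. condition 'holds client earnest money' holds; fair-housing poster absent → not met
9. errors-and-omissions coverage $800,000 < $1,025,000 → not met
10. trust-account reconciliation 180 days ago vs limit 120 → not met
Not met: 10 of 10

10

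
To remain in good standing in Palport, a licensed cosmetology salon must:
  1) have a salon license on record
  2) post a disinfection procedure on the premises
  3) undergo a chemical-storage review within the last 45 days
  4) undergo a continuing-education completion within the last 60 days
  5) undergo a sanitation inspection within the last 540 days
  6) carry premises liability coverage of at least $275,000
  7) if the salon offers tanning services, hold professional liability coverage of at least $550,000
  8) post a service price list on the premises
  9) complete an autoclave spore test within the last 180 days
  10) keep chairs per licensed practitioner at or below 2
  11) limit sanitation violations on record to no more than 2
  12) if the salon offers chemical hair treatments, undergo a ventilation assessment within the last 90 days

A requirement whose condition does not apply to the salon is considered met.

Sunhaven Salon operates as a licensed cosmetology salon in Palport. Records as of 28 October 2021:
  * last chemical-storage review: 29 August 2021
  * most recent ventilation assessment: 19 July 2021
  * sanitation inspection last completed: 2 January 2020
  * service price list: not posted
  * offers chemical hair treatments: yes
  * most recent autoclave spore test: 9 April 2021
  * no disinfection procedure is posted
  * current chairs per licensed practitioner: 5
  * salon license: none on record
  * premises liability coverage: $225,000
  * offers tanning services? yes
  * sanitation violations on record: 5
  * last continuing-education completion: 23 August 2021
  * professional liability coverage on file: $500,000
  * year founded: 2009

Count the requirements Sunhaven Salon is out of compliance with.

12

1. salon license absent → not met
2. disinfection procedure absent → not met
3. chemical-storage review 60 days ago vs limit 45 → not met
4. continuing-education completion 66 days ago vs limit 60 → not met
5. sanitation inspection 665 days ago vs limit 540 → not met
6. premises liability coverage $225,000 < $275,000 → not met
7. condition 'offers tanning services' holds; professional liability coverage $500,000 < $550,000 → not met
8. service price list absent → not met
9. autoclave spore test 202 days ago vs limit 180 → not met
10. chairs per licensed practitioner 5 > 2 → not met
11. sanitation violations on record 5 > 2 → not met
12. condition 'offers chemical hair treatments' holds; ventilation assessment 101 days ago vs limit 90 → not met
Not met: 12 of 12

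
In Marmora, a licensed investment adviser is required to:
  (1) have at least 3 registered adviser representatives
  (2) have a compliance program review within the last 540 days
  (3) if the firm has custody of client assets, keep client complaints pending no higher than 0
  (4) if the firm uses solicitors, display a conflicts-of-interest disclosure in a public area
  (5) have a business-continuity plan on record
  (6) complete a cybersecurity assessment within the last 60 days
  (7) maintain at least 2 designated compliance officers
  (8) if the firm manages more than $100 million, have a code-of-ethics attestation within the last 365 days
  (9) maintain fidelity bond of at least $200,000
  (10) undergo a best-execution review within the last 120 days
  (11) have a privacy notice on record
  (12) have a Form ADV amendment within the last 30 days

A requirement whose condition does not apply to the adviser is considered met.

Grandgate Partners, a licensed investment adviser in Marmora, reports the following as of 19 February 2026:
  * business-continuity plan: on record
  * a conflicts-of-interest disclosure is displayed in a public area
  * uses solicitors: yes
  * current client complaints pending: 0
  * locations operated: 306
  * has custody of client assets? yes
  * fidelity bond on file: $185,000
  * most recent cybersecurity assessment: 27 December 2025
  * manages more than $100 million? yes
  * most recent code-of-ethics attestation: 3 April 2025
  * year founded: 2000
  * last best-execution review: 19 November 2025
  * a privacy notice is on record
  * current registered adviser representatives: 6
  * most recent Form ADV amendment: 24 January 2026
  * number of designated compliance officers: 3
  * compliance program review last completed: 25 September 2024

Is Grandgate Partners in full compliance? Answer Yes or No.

1. registered adviser representatives 6 ≥ 3 → met
2. compliance program review 512 days ago vs limit 540 → met
3. condition 'has custody of client assets' holds; client complaints pending 0 ≤ 0 → met
4. condition 'uses solicitors' holds; conflicts-of-interest disclosure present → met
5. business-continuity plan present → met
6. cybersecurity assessment 54 days ago vs limit 60 → met
7. designated compliance officers 3 ≥ 2 → met
8. condition 'manages more than $100 million' holds; code-of-ethics attestation 322 days ago vs limit 365 → met
9. fidelity bond $185,000 < $200,000 → not met
10. best-execution review 92 days ago vs limit 120 → met
11. privacy notice present → met
12. Form ADV amendment 26 days ago vs limit 30 → met
Not met: 9

No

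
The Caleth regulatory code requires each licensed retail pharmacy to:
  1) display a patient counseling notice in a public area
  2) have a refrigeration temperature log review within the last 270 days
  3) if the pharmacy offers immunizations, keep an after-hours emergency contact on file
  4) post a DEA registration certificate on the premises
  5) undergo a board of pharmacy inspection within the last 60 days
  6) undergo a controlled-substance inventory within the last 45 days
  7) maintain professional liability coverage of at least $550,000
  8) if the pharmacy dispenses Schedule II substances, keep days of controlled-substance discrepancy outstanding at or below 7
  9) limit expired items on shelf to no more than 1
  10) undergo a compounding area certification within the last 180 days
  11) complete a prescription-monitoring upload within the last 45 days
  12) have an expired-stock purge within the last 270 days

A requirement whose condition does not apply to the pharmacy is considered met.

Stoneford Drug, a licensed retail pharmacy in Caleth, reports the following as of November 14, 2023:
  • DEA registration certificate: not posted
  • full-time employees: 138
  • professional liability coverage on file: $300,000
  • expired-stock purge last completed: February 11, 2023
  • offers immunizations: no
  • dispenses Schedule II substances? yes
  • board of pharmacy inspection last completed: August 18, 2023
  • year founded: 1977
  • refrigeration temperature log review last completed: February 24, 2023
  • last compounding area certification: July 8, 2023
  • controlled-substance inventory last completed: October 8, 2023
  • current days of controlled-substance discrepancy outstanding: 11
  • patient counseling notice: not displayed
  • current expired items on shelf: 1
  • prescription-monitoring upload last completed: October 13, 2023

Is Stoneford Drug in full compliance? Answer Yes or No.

1. patient counseling notice absent → not met
2. refrigeration temperature log review 263 days ago vs limit 270 → met
3. condition 'offers immunizations' does not hold → requirement n/a → met
4. DEA registration certificate absent → not met
5. board of pharmacy inspection 88 days ago vs limit 60 → not met
6. controlled-substance inventory 37 days ago vs limit 45 → met
7. professional liability coverage $300,000 < $550,000 → not met
8. condition 'dispenses Schedule II substances' holds; days of controlled-substance discrepancy outstanding 11 > 7 → not met
9. expired items on shelf 1 ≤ 1 → met
10. compounding area certification 129 days ago vs limit 180 → met
11. prescription-monitoring upload 32 days ago vs limit 45 → met
12. expired-stock purge 276 days ago vs limit 270 → not met
Not met: 1, 4, 5, 7, 8, 12

No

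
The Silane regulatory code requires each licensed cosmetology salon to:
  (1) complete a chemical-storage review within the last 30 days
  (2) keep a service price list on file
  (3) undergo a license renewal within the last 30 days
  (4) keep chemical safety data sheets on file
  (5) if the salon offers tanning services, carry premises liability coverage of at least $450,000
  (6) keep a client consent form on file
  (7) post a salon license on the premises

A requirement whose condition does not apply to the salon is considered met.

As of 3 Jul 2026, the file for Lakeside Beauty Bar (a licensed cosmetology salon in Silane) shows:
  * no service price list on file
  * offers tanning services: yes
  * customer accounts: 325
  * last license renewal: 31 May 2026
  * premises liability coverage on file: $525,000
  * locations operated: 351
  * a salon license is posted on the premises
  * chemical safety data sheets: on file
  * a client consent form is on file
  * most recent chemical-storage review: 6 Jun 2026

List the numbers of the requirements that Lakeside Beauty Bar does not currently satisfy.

1. chemical-storage review 27 days ago vs limit 30 → met
2. service price list absent → not met
3. license renewal 33 days ago vs limit 30 → not met
4. chemical safety data sheets present → met
5. condition 'offers tanning services' holds; premises liability coverage $525,000 ≥ $450,000 → met
6. client consent form present → met
7. salon license present → met
Not met: 2, 3

2, 3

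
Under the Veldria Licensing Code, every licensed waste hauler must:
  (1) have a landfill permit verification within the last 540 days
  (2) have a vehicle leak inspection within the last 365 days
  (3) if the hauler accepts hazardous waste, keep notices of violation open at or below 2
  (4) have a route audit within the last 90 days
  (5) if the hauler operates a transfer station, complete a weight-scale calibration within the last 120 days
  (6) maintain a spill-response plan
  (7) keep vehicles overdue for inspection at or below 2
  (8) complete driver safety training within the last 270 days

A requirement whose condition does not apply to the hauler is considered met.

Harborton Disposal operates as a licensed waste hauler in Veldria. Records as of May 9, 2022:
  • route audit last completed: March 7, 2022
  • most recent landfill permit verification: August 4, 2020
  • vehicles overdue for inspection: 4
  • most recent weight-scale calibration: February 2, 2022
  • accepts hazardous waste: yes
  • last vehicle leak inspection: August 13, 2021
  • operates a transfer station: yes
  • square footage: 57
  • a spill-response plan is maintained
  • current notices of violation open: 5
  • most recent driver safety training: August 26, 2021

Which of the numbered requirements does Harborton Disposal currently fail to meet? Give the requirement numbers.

1. landfill permit verification 643 days ago vs limit 540 → not met
2. vehicle leak inspection 269 days ago vs limit 365 → met
3. condition 'accepts hazardous waste' holds; notices of violation open 5 > 2 → not met
4. route audit 63 days ago vs limit 90 → met
5. condition 'operates a transfer station' holds; weight-scale calibration 96 days ago vs limit 120 → met
6. spill-response plan present → met
7. vehicles overdue for inspection 4 > 2 → not met
8. driver safety training 256 days ago vs limit 270 → met
Not met: 1, 3, 7

1, 3, 7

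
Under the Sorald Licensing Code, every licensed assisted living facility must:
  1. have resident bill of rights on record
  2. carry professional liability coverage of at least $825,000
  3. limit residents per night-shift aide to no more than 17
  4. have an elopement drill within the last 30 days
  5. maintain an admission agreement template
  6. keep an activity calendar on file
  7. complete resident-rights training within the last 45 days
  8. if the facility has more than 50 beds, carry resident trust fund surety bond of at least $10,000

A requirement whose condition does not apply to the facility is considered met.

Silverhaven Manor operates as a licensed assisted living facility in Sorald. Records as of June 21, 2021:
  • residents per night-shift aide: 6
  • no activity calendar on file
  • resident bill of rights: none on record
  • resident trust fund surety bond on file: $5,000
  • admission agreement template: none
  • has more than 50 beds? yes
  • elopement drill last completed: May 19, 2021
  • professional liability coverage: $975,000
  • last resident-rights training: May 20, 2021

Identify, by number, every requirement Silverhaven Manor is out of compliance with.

1. resident bill of rights absent → not met
2. professional liability coverage $975,000 ≥ $825,000 → met
3. residents per night-shift aide 6 ≤ 17 → met
4. elopement drill 33 days ago vs limit 30 → not met
5. admission agreement template absent → not met
6. activity calendar absent → not met
7. resident-rights training 32 days ago vs limit 45 → met
8. condition 'has more than 50 beds' holds; resident trust fund surety bond $5,000 < $10,000 → not met
Not met: 1, 4, 5, 6, 8

1, 4, 5, 6, 8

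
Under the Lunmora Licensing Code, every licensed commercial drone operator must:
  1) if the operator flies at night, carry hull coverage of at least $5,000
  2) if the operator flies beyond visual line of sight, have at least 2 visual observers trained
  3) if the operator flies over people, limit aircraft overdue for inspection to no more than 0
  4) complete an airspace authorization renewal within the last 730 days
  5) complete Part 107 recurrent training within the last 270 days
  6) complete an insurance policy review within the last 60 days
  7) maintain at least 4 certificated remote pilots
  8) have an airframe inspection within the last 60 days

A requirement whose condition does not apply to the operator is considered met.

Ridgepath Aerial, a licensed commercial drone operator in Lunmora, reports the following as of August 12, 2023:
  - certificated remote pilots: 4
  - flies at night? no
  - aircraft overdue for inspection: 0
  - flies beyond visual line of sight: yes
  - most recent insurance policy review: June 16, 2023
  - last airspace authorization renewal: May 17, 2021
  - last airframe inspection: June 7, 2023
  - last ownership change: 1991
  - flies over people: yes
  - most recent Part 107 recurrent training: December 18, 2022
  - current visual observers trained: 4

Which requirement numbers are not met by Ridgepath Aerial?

4, 8

1. condition 'flies at night' does not hold → requirement n/a → met
2. condition 'flies beyond visual line of sight' holds; visual observers trained 4 ≥ 2 → met
3. condition 'flies over people' holds; aircraft overdue for inspection 0 ≤ 0 → met
4. airspace authorization renewal 817 days ago vs limit 730 → not met
5. Part 107 recurrent training 237 days ago vs limit 270 → met
6. insurance policy review 57 days ago vs limit 60 → met
7. certificated remote pilots 4 ≥ 4 → met
8. airframe inspection 66 days ago vs limit 60 → not met
Not met: 4, 8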